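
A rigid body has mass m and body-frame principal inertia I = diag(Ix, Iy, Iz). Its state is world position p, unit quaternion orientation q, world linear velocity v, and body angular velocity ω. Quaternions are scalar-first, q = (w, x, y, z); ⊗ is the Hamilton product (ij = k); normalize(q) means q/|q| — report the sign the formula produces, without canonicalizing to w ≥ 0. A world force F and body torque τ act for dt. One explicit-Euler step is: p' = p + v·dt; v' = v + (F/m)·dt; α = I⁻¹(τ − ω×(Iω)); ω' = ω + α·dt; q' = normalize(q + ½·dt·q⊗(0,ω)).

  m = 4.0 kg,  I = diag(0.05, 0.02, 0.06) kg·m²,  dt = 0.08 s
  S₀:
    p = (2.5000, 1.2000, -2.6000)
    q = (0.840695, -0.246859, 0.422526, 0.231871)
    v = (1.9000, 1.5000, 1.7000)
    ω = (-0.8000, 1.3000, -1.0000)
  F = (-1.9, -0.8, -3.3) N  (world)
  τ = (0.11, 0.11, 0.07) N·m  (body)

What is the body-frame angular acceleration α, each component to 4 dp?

α = (3.2400, 5.9000, 0.6467)

gyro term ω×Iω = (-0.0520, -0.0080, 0.0312)
angular accel α = (3.2400, 5.9000, 0.6467)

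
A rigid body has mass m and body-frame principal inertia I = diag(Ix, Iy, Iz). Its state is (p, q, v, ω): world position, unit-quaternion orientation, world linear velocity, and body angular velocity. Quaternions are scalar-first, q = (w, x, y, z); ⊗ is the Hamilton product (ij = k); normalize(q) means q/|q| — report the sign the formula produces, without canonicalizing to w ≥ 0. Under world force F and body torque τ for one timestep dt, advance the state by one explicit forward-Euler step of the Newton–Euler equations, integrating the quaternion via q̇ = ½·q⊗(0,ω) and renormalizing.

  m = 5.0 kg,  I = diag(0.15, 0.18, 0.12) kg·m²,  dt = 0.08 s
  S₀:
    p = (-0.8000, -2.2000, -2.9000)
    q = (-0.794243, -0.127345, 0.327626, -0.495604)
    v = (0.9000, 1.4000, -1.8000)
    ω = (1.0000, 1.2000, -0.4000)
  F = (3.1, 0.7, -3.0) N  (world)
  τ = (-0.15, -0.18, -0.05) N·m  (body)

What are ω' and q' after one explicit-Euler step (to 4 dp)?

(τ − ω×Iω)/I = (-1.1920, -0.9333, -0.7167)
ω + α·dt = (0.9046, 1.1253, -0.4573)
2q̇ = q⊗(0,ω) = (-0.4640478, -0.3305686, -1.4996336, -0.1627428)
q + ½dt·q⊗(0,ω), renormalized = (-0.8111, -0.1403, 0.2671, -0.5011)

ω' = (0.9046, 1.1253, -0.4573)
q' = (-0.8111, -0.1403, 0.2671, -0.5011)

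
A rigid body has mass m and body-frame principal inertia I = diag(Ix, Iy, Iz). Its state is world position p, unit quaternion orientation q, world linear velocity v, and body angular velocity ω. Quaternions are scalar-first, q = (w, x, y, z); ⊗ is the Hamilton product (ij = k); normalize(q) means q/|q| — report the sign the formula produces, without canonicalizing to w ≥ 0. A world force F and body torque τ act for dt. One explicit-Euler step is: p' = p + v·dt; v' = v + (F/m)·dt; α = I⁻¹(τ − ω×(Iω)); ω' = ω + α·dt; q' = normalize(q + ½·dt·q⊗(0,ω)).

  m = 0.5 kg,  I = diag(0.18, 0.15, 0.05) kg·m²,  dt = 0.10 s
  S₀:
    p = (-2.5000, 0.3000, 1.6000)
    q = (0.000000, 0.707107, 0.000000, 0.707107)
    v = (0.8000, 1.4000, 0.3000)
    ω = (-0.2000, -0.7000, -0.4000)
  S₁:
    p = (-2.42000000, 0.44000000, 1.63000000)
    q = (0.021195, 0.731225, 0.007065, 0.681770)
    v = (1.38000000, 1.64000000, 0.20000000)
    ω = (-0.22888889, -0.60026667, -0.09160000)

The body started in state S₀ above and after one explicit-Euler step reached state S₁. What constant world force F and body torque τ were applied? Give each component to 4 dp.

F = (2.9000, 1.2000, -0.5000)
τ = (-0.0800, 0.1600, 0.1500)

velocity change Δv = (0.58000000, 0.24000000, -0.10000000)
m·(v₁−v₀)/dt = (2.9000, 1.2000, -0.5000)
Δω = ω₁−ω₀ = (-0.02888889, 0.09973333, 0.30840000)
ω₀×(Iω₀) = (-0.0280, 0.0104, -0.0042)
applied torque τ = (-0.0800, 0.1600, 0.1500)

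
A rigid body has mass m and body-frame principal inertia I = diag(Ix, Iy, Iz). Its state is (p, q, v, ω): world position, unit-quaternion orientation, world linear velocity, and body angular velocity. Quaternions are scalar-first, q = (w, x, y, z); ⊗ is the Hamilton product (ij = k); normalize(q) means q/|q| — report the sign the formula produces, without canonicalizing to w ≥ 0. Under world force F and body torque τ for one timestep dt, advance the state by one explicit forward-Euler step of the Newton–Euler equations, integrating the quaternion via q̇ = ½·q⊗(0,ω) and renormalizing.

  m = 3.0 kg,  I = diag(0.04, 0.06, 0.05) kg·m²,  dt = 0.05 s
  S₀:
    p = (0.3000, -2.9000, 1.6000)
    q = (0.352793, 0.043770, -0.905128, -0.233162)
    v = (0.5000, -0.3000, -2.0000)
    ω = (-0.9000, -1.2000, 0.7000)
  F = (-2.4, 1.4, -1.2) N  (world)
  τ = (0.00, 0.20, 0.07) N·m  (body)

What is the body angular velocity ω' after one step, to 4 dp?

ω×(Iω) gyroscopic = (0.0084, 0.0063, 0.0216)
(τ − ω×Iω)/I = (-0.2100, 3.2283, 0.9680)
new body rate ω' = (-0.9105, -1.0386, 0.7484)

ω' = (-0.9105, -1.0386, 0.7484)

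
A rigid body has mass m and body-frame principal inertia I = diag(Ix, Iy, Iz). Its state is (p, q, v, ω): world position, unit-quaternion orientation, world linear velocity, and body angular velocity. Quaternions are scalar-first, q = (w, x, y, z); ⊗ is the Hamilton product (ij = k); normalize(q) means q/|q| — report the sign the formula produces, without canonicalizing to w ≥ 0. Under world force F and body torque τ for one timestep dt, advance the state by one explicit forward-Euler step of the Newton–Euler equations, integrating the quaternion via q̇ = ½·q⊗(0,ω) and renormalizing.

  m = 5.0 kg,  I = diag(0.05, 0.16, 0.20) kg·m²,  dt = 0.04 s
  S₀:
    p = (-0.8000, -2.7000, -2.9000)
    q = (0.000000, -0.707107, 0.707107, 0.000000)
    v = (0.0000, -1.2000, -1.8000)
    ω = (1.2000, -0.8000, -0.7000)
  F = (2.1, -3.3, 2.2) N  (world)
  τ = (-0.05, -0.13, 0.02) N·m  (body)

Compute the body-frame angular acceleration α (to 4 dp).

gyro term ω×Iω = (0.0224, 0.1260, -0.1056)
(τ − ω×Iω)/I = (-1.4480, -1.6000, 0.6280)

α = (-1.4480, -1.6000, 0.6280)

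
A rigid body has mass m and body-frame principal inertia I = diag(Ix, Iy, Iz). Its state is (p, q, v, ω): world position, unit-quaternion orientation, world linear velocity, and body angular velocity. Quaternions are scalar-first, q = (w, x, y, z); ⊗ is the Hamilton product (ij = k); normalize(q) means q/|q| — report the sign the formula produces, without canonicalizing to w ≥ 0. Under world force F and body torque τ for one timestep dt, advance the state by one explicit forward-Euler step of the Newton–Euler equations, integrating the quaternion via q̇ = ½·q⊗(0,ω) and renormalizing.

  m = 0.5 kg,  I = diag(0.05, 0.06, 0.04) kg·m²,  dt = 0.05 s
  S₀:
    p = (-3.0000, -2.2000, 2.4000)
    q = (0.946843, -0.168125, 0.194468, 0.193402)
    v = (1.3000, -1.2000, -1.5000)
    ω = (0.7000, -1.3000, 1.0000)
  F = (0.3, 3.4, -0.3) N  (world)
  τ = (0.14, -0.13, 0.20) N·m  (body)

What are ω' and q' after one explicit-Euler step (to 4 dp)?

ω' = (0.8140, -1.4142, 1.2614)
q' = (0.9503, -0.1403, 0.1711, 0.2189)

gyro term ω×Iω = (0.0260, 0.0070, -0.0091)
angular accel α = (2.2800, -2.2833, 5.2275)
ω + α·dt = (0.8140, -1.4142, 1.2614)
q⊗(0,ω) = (0.1770939, 1.1086807, -0.9273895, 1.0292779)
q + ½dt·q⊗(0,ω), renormalized = (0.9503, -0.1403, 0.1711, 0.2189)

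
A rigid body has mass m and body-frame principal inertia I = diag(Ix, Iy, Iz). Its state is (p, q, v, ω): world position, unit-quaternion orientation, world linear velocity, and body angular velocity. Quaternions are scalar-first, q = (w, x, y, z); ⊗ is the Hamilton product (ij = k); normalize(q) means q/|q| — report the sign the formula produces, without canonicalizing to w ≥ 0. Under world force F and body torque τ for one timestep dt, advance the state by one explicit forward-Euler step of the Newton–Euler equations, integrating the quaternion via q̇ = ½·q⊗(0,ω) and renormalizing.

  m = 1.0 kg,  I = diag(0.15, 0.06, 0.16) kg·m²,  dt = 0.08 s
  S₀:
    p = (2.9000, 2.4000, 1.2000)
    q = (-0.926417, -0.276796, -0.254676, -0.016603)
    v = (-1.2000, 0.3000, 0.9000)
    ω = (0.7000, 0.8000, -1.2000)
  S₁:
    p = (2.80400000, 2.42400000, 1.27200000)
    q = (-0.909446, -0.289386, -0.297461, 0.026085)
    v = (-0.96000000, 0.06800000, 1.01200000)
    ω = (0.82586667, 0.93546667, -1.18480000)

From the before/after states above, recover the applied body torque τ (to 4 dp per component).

rate change Δω = (0.12586667, 0.13546667, 0.01520000)
gyro term ω₀×Iω₀ = (-0.0960, 0.0084, -0.0504)
I·α + gyro = (0.1400, 0.1100, -0.0200)

τ = (0.1400, 0.1100, -0.0200)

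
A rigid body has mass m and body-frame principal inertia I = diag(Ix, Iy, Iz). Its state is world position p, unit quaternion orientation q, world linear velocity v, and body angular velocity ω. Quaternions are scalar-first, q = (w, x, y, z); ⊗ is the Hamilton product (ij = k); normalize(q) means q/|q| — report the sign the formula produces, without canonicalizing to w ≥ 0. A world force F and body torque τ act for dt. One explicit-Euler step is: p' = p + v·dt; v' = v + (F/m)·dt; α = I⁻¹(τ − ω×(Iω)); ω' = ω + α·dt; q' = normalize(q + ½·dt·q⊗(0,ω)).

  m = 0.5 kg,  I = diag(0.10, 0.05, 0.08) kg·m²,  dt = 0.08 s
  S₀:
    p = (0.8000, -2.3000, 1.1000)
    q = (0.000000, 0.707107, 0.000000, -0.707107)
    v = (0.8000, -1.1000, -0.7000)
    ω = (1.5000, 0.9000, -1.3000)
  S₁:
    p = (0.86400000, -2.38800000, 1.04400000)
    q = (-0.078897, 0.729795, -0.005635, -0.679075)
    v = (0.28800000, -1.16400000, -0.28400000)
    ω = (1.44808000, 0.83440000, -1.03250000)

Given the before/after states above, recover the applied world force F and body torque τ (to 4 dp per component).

F = (-3.2000, -0.4000, 2.6000)
τ = (-0.1000, -0.0800, 0.2000)

velocity change Δv = (-0.51200000, -0.06400000, 0.41600000)
F = m·Δv/dt = (-3.2000, -0.4000, 2.6000)
Δω = ω₁−ω₀ = (-0.05192000, -0.06560000, 0.26750000)
applied torque τ = (-0.1000, -0.0800, 0.2000)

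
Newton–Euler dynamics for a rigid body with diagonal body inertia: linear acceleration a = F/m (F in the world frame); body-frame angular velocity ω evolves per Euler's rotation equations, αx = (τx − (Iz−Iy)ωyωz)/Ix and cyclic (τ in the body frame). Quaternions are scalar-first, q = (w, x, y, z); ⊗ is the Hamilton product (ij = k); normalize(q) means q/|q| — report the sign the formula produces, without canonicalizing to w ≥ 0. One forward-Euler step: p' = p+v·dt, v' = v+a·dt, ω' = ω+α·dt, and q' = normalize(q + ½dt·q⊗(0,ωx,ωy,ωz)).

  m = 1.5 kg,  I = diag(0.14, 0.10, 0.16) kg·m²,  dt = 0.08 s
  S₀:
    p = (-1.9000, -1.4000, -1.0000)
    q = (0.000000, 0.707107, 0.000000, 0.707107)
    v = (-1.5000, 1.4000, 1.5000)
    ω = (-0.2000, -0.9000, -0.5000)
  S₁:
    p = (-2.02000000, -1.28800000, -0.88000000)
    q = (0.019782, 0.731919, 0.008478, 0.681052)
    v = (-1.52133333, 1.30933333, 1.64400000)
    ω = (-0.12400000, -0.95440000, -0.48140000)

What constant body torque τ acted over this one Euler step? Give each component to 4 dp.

τ = (0.1600, -0.0700, 0.0300)

Δω = ω₁−ω₀ = (0.07600000, -0.05440000, 0.01860000)
ω₀×(Iω₀) = (0.0270, -0.0020, -0.0072)
applied torque τ = (0.1600, -0.0700, 0.0300)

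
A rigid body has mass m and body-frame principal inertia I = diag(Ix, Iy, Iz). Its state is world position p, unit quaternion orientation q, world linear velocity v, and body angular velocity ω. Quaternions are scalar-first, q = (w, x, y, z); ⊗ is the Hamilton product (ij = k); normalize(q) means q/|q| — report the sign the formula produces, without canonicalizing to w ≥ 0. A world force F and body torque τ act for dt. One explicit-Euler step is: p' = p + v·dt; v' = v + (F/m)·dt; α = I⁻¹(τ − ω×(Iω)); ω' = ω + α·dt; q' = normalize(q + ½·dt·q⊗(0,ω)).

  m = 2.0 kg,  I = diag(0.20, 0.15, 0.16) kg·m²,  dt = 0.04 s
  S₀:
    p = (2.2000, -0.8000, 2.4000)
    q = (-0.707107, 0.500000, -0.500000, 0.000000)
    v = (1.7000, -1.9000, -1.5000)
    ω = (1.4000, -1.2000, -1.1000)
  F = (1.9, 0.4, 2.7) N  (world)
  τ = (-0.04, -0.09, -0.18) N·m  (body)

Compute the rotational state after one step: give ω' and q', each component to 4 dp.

angular accel α = (-0.2660, -0.1893, -1.6500)
ω' = ω + α·dt = (1.3894, -1.2076, -1.1660)
q⊗(0,ω) = (-1.3000000, -0.4399498, 1.3985284, 0.8778177)
q + ½dt·q⊗(0,ω), renormalized = (-0.7324, 0.4907, -0.4716, 0.0175)

ω' = (1.3894, -1.2076, -1.1660)
q' = (-0.7324, 0.4907, -0.4716, 0.0175)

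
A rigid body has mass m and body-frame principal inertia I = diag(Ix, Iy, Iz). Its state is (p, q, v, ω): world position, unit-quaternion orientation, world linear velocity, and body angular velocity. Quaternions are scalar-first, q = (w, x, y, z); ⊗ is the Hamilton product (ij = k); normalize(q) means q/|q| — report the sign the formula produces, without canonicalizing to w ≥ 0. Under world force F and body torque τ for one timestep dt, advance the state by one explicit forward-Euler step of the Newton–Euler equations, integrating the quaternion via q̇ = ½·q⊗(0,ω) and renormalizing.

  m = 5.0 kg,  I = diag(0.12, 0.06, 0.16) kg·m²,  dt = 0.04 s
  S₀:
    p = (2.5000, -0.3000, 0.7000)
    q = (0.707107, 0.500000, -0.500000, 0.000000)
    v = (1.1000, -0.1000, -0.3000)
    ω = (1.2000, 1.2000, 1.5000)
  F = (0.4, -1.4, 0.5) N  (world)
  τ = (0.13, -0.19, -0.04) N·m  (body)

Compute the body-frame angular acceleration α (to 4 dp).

α = (-0.4167, -1.9667, 0.2900)

gyro term ω×Iω = (0.1800, -0.0720, -0.0864)
angular accel α = (-0.4167, -1.9667, 0.2900)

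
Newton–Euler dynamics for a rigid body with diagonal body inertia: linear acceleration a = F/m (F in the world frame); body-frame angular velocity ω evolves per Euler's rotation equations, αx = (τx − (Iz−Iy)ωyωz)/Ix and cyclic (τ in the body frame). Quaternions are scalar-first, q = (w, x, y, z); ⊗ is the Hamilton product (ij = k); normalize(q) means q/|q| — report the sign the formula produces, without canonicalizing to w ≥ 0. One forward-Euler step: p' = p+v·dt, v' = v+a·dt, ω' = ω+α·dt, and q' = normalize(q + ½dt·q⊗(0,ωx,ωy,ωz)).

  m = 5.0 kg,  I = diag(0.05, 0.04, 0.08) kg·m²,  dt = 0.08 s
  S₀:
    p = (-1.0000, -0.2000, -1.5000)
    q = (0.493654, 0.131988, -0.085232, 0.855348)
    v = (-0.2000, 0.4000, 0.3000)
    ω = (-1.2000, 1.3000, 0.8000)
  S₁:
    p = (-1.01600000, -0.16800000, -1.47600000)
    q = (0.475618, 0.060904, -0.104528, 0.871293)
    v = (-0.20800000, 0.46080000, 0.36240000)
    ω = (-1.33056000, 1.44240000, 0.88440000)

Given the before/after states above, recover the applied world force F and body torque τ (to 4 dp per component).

Δv = v₁−v₀ = (-0.00800000, 0.06080000, 0.06240000)
F = m·Δv/dt = (-0.5000, 3.8000, 3.9000)
rate change Δω = (-0.13056000, 0.14240000, 0.08440000)
I·α + gyro = (-0.0400, 0.1000, 0.1000)

F = (-0.5000, 3.8000, 3.9000)
τ = (-0.0400, 0.1000, 0.1000)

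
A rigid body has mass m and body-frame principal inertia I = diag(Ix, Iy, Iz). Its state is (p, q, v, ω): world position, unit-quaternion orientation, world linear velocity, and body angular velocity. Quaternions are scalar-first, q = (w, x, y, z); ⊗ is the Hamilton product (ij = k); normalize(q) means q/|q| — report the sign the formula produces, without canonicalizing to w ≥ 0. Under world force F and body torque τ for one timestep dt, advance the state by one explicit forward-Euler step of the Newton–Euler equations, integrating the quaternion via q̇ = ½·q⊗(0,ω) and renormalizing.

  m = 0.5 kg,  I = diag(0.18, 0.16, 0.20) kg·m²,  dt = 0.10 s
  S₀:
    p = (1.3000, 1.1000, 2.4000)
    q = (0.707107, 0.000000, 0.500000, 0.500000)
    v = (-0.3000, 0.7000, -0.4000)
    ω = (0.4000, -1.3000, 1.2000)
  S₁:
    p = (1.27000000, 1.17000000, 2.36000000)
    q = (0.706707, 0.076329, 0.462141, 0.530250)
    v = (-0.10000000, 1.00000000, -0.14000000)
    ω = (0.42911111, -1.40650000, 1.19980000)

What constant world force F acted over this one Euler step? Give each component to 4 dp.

F = (1.0000, 1.5000, 1.3000)

Δv = v₁−v₀ = (0.20000000, 0.30000000, 0.26000000)
F = m·Δv/dt = (1.0000, 1.5000, 1.3000)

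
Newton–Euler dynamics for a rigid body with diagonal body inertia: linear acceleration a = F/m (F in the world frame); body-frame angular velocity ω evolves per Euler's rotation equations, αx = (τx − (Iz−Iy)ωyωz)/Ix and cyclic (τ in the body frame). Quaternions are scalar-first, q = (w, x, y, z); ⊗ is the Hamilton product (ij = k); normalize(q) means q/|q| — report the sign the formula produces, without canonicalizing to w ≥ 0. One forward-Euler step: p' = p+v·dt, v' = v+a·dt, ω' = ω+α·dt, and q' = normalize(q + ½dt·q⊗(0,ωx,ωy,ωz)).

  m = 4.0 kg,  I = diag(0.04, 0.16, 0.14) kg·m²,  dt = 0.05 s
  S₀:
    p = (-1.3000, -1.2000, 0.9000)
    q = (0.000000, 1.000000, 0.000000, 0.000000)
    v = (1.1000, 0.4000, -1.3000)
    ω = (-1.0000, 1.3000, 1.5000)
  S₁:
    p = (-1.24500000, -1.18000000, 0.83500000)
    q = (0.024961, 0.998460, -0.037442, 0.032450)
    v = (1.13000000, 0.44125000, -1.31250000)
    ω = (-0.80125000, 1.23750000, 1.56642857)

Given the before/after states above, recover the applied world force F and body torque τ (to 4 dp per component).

F = (2.4000, 3.3000, -1.0000)
τ = (0.1200, -0.0500, 0.0300)

v₁ − v₀ = (0.03000000, 0.04125000, -0.01250000)
F = m·Δv/dt = (2.4000, 3.3000, -1.0000)
ω₁ − ω₀ = (0.19875000, -0.06250000, 0.06642857)
ω₀×(Iω₀) = (-0.0390, 0.1500, -0.1560)
I·α + gyro = (0.1200, -0.0500, 0.0300)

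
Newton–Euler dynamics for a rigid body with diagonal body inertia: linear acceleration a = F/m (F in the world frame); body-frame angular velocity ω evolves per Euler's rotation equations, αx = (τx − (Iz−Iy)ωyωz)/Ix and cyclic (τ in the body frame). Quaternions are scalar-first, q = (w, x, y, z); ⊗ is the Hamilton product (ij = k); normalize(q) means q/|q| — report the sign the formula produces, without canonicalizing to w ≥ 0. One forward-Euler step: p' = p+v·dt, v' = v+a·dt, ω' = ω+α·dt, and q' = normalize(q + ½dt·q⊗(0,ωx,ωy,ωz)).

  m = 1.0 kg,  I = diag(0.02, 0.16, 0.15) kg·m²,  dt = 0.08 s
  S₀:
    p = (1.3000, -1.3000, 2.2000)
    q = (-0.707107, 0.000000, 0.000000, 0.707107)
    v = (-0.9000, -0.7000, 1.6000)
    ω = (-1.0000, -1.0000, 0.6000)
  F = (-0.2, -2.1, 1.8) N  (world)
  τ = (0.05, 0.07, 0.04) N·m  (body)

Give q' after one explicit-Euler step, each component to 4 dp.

Hamilton product q⊗(0,ω) = (-0.4242642, 1.4142140, 0.0000000, -0.4242642)
q + ½dt·q⊗(0,ω), renormalized = (-0.7227, 0.0565, 0.0000, 0.6888)

q' = (-0.7227, 0.0565, 0.0000, 0.6888)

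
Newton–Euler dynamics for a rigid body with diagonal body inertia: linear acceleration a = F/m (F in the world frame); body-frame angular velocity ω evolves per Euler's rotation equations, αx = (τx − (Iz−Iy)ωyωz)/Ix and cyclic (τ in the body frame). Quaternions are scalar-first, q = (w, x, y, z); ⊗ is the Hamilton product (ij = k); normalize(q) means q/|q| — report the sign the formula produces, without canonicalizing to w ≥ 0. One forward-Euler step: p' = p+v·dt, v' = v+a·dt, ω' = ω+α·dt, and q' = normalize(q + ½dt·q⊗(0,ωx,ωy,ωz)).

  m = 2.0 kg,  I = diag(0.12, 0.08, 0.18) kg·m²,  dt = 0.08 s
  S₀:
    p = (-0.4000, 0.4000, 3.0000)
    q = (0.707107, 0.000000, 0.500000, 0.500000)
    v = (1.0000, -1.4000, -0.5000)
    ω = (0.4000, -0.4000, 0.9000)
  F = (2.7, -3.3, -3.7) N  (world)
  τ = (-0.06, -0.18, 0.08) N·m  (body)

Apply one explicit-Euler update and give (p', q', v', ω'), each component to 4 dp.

a = F/m = (1.3500, -1.6500, -1.8500)
p + v·dt = (-0.3200, 0.2880, 2.9600)
v' = v + a·dt = (1.1080, -1.5320, -0.6480)
angular accel α = (-0.2000, -1.9800, 0.4089)
new body rate ω' = (0.3840, -0.5584, 0.9327)
q⊗(0,ω) = (-0.2500000, 0.9328428, -0.0828428, 0.4363963)
updated quaternion q' = (0.6965, 0.0373, 0.4962, 0.5170)

p' = (-0.3200, 0.2880, 2.9600)
q' = (0.6965, 0.0373, 0.4962, 0.5170)
v' = (1.1080, -1.5320, -0.6480)
ω' = (0.3840, -0.5584, 0.9327)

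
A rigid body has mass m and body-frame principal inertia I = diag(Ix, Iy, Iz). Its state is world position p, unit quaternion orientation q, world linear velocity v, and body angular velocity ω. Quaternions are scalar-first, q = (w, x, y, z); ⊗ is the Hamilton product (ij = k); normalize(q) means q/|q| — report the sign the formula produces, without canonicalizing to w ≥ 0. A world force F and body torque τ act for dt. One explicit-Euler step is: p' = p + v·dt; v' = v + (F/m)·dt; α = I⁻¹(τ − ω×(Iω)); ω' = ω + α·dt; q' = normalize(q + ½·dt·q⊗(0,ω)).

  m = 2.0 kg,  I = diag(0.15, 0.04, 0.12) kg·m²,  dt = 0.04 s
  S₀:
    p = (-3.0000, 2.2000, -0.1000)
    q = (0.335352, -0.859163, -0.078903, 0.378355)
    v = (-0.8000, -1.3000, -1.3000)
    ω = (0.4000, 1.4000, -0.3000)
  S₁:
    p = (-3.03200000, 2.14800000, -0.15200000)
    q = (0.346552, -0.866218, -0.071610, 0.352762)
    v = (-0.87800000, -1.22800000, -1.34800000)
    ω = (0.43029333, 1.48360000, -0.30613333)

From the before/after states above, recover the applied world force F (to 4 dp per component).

F = (-3.9000, 3.6000, -2.4000)

Δv = v₁−v₀ = (-0.07800000, 0.07200000, -0.04800000)
applied force F = (-3.9000, 3.6000, -2.4000)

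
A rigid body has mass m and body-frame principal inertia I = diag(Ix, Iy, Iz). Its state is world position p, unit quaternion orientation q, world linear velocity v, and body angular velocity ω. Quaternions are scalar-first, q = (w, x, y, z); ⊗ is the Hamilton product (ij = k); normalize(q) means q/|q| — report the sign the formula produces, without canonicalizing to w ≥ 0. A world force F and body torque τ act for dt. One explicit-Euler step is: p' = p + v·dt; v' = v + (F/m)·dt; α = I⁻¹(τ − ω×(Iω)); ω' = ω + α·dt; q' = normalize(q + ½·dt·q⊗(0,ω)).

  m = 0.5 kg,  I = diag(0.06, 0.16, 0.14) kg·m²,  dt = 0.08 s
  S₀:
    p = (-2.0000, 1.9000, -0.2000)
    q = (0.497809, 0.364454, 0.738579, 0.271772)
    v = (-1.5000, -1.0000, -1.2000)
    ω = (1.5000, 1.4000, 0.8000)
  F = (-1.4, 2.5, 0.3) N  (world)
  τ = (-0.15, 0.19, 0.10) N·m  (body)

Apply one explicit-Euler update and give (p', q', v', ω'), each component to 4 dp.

gyro term ω×Iω = (-0.0224, -0.0960, 0.2100)
α = I⁻¹(τ − ω×Iω) = (-2.1267, 1.7875, -0.7857)
ω' = ω + α·dt = (1.3299, 1.5430, 0.7371)
Hamilton product q⊗(0,ω) = (-1.7981092, 0.9570959, 0.8130274, -0.1993857)
q' = normalize(q + ½dt·q⊗(0,ω)) = (0.4242, 0.4012, 0.7681, 0.2628)
p' = p + v·dt = (-2.1200, 1.8200, -0.2960)
new velocity v' = (-1.7240, -0.6000, -1.1520)

p' = (-2.1200, 1.8200, -0.2960)
q' = (0.4242, 0.4012, 0.7681, 0.2628)
v' = (-1.7240, -0.6000, -1.1520)
ω' = (1.3299, 1.5430, 0.7371)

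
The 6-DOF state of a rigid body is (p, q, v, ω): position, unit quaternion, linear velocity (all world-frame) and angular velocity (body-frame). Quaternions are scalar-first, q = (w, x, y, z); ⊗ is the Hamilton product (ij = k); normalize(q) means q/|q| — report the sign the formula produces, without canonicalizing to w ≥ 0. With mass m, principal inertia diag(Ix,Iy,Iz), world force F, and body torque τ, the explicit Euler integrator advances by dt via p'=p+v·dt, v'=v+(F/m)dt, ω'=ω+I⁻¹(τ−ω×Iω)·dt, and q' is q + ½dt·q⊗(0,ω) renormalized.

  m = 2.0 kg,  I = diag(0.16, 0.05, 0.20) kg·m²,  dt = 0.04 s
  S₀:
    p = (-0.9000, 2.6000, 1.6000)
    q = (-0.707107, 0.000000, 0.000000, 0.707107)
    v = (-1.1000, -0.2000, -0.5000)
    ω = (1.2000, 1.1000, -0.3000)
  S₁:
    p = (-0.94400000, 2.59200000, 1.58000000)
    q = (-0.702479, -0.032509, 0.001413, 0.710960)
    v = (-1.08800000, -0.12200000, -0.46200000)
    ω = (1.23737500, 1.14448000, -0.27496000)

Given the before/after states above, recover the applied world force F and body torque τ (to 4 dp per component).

F = (0.6000, 3.9000, 1.9000)
τ = (0.1000, 0.0700, -0.0200)

rate change Δω = (0.03737500, 0.04448000, 0.02504000)
gyro term ω₀×Iω₀ = (-0.0495, 0.0144, -0.1452)
τ = I·(Δω/dt) + ω₀×(Iω₀) = (0.1000, 0.0700, -0.0200)
Δv = v₁−v₀ = (0.01200000, 0.07800000, 0.03800000)
F = m·Δv/dt = (0.6000, 3.9000, 1.9000)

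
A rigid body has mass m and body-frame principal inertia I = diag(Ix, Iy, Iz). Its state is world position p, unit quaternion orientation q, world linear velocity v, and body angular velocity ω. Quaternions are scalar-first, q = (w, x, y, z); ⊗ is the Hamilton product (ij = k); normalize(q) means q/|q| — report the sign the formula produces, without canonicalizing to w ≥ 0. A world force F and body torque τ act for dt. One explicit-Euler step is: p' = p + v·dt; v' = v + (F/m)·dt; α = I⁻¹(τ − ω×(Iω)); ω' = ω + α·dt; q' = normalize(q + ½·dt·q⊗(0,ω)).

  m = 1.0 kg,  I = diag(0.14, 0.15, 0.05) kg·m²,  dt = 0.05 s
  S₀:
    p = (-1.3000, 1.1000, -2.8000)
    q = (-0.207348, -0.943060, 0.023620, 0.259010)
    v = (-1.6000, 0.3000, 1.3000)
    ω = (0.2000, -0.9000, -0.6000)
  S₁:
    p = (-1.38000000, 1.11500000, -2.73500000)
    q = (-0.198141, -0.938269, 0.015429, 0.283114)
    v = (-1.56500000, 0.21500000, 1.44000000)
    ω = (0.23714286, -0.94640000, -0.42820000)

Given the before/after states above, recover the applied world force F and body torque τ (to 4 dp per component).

rate change Δω = (0.03714286, -0.04640000, 0.17180000)
τ = I·(Δω/dt) + ω₀×(Iω₀) = (0.0500, -0.1500, 0.1700)
v₁ − v₀ = (0.03500000, -0.08500000, 0.14000000)
F = m·Δv/dt = (0.7000, -1.7000, 2.8000)

F = (0.7000, -1.7000, 2.8000)
τ = (0.0500, -0.1500, 0.1700)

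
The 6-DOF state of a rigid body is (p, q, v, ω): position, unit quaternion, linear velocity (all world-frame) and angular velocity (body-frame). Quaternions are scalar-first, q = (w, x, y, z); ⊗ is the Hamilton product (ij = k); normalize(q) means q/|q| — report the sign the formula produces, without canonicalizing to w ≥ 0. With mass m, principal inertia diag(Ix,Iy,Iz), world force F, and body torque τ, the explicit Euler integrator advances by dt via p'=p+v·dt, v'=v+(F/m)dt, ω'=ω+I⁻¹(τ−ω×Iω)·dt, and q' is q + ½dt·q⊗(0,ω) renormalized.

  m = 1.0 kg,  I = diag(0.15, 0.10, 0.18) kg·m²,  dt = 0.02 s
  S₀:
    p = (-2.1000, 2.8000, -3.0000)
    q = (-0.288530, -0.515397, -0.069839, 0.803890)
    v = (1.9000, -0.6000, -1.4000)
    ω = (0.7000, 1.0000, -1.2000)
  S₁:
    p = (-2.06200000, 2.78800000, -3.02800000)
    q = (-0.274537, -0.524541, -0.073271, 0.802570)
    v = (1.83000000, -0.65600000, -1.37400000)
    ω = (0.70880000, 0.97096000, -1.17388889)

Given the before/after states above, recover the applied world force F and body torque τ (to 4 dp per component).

velocity change Δv = (-0.07000000, -0.05600000, 0.02600000)
applied force F = (-3.5000, -2.8000, 1.3000)
Δω = ω₁−ω₀ = (0.00880000, -0.02904000, 0.02611111)
I·α + gyro = (-0.0300, -0.1200, 0.2000)

F = (-3.5000, -2.8000, 1.3000)
τ = (-0.0300, -0.1200, 0.2000)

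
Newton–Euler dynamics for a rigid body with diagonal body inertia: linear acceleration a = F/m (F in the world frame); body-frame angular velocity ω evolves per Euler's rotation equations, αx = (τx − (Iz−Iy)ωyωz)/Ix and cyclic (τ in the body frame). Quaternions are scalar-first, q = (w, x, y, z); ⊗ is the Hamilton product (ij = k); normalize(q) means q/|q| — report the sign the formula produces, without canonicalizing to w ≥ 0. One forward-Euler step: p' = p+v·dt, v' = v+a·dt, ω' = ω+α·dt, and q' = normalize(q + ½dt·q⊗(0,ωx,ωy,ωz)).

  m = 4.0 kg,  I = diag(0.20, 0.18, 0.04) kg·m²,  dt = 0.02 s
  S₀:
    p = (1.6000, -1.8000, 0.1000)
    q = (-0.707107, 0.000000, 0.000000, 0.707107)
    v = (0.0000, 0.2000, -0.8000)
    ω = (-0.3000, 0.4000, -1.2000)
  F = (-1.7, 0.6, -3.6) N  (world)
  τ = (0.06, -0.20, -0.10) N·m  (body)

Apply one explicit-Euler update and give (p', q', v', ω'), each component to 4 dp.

precession coupling ω×(Iω) = (0.0672, 0.0576, 0.0024)
angular accel α = (-0.0360, -1.4311, -2.5600)
new body rate ω' = (-0.3007, 0.3714, -1.2512)
2q̇ = q⊗(0,ω) = (0.8485284, -0.0707107, -0.4949749, 0.8485284)
q' = normalize(q + ½dt·q⊗(0,ω)) = (-0.6986, -0.0007, -0.0049, 0.7155)
a = (-0.4250, 0.1500, -0.9000)
p' = p + v·dt = (1.6000, -1.7960, 0.0840)
v' = v + a·dt = (-0.0085, 0.2030, -0.8180)

p' = (1.6000, -1.7960, 0.0840)
q' = (-0.6986, -0.0007, -0.0049, 0.7155)
v' = (-0.0085, 0.2030, -0.8180)
ω' = (-0.3007, 0.3714, -1.2512)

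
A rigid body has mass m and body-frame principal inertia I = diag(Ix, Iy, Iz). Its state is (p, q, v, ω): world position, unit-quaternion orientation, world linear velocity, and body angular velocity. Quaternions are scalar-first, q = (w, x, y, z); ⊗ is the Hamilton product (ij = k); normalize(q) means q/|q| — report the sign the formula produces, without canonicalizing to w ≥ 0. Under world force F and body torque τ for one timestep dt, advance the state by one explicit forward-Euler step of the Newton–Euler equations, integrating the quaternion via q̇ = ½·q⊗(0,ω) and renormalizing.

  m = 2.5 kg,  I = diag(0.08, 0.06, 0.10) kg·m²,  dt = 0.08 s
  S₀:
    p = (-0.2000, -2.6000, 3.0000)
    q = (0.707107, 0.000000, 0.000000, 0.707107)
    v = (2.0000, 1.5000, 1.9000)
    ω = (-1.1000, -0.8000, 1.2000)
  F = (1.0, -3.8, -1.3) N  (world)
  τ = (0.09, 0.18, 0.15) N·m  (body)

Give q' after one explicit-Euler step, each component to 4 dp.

q' = (0.6714, -0.0085, -0.0536, 0.7391)

Hamilton product q⊗(0,ω) = (-0.8485284, -0.2121321, -1.3435033, 0.8485284)
updated quaternion q' = (0.6714, -0.0085, -0.0536, 0.7391)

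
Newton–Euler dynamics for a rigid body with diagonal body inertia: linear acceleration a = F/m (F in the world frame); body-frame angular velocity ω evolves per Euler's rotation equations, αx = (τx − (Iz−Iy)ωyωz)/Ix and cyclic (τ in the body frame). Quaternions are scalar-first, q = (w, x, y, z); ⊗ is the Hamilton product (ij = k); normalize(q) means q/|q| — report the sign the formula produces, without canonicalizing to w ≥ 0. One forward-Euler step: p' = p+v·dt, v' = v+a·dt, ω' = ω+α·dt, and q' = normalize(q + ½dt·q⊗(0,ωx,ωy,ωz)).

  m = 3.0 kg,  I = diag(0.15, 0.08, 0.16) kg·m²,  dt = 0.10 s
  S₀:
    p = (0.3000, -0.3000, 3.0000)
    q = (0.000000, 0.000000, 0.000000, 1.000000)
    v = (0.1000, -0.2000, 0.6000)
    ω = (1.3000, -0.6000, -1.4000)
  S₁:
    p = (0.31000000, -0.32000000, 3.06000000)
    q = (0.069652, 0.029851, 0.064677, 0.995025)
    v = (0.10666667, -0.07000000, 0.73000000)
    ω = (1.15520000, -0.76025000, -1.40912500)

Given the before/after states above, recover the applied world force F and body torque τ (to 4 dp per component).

F = (0.2000, 3.9000, 3.9000)
τ = (-0.1500, -0.1100, 0.0400)

v₁ − v₀ = (0.00666667, 0.13000000, 0.13000000)
F = m·Δv/dt = (0.2000, 3.9000, 3.9000)
ω₁ − ω₀ = (-0.14480000, -0.16025000, -0.00912500)
gyro term ω₀×Iω₀ = (0.0672, 0.0182, 0.0546)
applied torque τ = (-0.1500, -0.1100, 0.0400)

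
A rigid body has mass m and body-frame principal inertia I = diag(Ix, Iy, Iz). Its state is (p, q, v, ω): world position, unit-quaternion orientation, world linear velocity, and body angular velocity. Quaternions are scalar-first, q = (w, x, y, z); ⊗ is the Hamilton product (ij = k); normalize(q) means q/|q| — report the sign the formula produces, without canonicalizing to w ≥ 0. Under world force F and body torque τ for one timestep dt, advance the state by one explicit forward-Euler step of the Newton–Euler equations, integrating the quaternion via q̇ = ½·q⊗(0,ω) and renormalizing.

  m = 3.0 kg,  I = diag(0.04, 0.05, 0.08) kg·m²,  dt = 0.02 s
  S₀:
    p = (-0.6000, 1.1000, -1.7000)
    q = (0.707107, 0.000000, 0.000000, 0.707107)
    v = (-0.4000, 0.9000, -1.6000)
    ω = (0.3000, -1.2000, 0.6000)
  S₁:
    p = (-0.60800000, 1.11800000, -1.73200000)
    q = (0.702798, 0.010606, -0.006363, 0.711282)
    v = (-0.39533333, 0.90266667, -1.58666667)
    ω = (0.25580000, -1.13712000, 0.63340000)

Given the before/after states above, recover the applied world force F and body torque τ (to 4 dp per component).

F = (0.7000, 0.4000, 2.0000)
τ = (-0.1100, 0.1500, 0.1300)

ω₁ − ω₀ = (-0.04420000, 0.06288000, 0.03340000)
gyro term ω₀×Iω₀ = (-0.0216, -0.0072, -0.0036)
applied torque τ = (-0.1100, 0.1500, 0.1300)
v₁ − v₀ = (0.00466667, 0.00266667, 0.01333333)
m·(v₁−v₀)/dt = (0.7000, 0.4000, 2.0000)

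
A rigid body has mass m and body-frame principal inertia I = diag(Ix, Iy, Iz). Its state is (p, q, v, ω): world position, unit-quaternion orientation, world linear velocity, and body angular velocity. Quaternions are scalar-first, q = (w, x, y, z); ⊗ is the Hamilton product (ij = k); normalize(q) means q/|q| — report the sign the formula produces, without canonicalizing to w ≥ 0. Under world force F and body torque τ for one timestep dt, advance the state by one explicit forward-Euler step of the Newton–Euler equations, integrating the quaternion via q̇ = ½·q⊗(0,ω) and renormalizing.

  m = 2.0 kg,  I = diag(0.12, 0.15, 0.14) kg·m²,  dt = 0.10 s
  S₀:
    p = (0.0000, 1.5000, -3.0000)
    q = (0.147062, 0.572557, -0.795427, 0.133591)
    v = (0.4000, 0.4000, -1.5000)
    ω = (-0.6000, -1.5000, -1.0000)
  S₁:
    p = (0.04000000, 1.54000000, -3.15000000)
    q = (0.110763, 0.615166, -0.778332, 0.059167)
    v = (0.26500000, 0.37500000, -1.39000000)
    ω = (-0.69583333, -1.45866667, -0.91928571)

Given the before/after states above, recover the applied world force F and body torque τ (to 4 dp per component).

Δω = ω₁−ω₀ = (-0.09583333, 0.04133333, 0.08071429)
I·α + gyro = (-0.1300, 0.0500, 0.1400)
velocity change Δv = (-0.13500000, -0.02500000, 0.11000000)
applied force F = (-2.7000, -0.5000, 2.2000)

F = (-2.7000, -0.5000, 2.2000)
τ = (-0.1300, 0.0500, 0.1400)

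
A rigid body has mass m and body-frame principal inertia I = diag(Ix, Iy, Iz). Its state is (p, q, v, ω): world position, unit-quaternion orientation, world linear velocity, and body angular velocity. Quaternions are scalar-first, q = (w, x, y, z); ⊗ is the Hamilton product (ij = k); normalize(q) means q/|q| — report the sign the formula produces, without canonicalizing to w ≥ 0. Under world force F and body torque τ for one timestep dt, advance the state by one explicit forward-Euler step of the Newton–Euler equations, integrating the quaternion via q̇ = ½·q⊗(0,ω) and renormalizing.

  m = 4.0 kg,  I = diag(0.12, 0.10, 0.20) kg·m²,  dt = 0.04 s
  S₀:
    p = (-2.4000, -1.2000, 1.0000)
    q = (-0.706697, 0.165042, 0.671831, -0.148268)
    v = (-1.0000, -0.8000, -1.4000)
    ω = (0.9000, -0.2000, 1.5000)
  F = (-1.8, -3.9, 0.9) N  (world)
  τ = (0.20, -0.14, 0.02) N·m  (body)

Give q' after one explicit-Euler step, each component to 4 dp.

q' = (-0.7021, 0.1718, 0.6666, -0.1821)

q⊗(0,ω) = (0.2082304, 0.3420656, -0.2396648, -1.6977018)
q + ½dt·q⊗(0,ω), renormalized = (-0.7021, 0.1718, 0.6666, -0.1821)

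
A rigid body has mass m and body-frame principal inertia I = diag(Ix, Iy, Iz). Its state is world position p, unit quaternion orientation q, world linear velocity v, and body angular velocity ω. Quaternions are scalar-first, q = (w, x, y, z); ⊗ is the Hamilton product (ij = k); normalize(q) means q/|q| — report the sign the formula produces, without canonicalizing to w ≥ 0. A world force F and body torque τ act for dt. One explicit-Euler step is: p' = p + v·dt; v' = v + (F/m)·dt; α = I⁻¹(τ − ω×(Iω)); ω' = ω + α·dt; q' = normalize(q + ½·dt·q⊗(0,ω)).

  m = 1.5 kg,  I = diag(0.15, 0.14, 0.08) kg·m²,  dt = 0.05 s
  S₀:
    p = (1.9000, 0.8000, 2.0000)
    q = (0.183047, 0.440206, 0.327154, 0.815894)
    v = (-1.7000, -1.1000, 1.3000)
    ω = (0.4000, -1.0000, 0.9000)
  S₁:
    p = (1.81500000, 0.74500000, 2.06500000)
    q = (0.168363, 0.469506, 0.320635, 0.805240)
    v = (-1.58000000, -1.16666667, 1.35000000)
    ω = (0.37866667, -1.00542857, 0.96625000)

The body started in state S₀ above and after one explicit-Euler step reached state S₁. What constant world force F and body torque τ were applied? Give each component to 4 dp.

F = (3.6000, -2.0000, 1.5000)
τ = (-0.0100, 0.0100, 0.1100)

velocity change Δv = (0.12000000, -0.06666667, 0.05000000)
applied force F = (3.6000, -2.0000, 1.5000)
rate change Δω = (-0.02133333, -0.00542857, 0.06625000)
precession coupling = (0.0540, 0.0252, 0.0040)
τ = I·(Δω/dt) + ω₀×(Iω₀) = (-0.0100, 0.0100, 0.1100)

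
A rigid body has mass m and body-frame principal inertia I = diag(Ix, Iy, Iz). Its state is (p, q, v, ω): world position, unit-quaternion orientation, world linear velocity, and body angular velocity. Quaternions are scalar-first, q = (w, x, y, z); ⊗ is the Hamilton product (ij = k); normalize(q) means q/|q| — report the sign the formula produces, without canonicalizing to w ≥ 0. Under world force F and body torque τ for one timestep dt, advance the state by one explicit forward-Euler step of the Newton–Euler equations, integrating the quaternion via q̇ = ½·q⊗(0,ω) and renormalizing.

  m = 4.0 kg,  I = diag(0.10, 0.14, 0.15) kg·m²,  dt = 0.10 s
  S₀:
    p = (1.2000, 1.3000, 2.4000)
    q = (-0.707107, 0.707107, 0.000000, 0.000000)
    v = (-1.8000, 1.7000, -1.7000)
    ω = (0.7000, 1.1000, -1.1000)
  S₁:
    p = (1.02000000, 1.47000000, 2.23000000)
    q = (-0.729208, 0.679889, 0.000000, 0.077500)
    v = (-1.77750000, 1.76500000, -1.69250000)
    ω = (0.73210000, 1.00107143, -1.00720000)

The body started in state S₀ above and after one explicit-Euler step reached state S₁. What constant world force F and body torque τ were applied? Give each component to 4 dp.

Δω = ω₁−ω₀ = (0.03210000, -0.09892857, 0.09280000)
precession coupling = (-0.0121, 0.0385, 0.0308)
applied torque τ = (0.0200, -0.1000, 0.1700)
v₁ − v₀ = (0.02250000, 0.06500000, 0.00750000)
m·(v₁−v₀)/dt = (0.9000, 2.6000, 0.3000)

F = (0.9000, 2.6000, 0.3000)
τ = (0.0200, -0.1000, 0.1700)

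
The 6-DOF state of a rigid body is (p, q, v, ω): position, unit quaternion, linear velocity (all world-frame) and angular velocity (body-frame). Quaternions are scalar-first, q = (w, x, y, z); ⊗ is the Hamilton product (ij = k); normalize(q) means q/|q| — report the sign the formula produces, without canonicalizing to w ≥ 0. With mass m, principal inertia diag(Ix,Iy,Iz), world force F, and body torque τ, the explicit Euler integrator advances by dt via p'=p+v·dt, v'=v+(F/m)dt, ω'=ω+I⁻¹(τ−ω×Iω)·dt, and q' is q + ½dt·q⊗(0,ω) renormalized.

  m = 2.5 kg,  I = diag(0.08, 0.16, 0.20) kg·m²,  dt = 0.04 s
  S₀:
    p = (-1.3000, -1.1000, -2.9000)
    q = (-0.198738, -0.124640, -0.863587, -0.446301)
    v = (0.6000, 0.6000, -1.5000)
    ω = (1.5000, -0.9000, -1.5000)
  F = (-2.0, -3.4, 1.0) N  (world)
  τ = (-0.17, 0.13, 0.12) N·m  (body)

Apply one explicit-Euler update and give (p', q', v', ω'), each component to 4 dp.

p' = (-1.2760, -1.0760, -2.9600)
q' = (-0.2237, -0.1126, -0.8762, -0.4118)
v' = (0.5680, 0.5456, -1.4840)
ω' = (1.3880, -0.9350, -1.4544)

p' = p + v·dt = (-1.2760, -1.0760, -2.9600)
v + (F/m)dt = (0.5680, 0.5456, -1.4840)
gyro term ω×Iω = (0.0540, 0.2700, -0.1080)
(τ − ω×Iω)/I = (-2.8000, -0.8750, 1.1400)
new body rate ω' = (1.3880, -0.9350, -1.4544)
Hamilton product q⊗(0,ω) = (-1.2597198, 0.5956026, -0.6775473, 1.7056635)
q' = normalize(q + ½dt·q⊗(0,ω)) = (-0.2237, -0.1126, -0.8762, -0.4118)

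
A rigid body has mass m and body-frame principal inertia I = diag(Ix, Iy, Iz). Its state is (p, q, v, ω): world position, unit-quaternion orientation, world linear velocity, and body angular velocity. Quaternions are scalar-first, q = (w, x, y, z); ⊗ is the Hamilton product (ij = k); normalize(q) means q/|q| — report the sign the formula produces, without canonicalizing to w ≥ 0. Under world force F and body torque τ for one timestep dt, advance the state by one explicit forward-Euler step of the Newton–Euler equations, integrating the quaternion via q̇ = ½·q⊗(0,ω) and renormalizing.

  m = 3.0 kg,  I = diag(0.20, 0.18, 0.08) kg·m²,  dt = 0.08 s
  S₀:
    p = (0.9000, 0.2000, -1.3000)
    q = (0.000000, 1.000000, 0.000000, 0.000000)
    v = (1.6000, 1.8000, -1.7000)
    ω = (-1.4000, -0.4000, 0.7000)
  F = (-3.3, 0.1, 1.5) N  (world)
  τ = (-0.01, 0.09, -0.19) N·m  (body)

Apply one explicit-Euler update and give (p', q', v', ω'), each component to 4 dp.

p' = (1.0280, 0.3440, -1.4360)
q' = (0.0559, 0.9979, -0.0279, -0.0160)
v' = (1.5120, 1.8027, -1.6600)
ω' = (-1.4152, -0.3077, 0.5212)

a = (-1.1000, 0.0333, 0.5000)
p' = p + v·dt = (1.0280, 0.3440, -1.4360)
v + (F/m)dt = (1.5120, 1.8027, -1.6600)
gyro term ω×Iω = (0.0280, -0.1176, -0.0112)
α = I⁻¹(τ − ω×Iω) = (-0.1900, 1.1533, -2.2350)
ω + α·dt = (-1.4152, -0.3077, 0.5212)
q⊗(0,ω) = (1.4000000, 0.0000000, -0.7000000, -0.4000000)
q + ½dt·q⊗(0,ω), renormalized = (0.0559, 0.9979, -0.0279, -0.0160)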